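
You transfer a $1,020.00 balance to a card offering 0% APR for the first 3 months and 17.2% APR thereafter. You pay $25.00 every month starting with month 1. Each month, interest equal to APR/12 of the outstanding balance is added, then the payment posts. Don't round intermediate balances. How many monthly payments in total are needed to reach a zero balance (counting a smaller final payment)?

Promo months 1–3 at r₀ = 0%/12 = 0; months 4+ at r₁ = 17.2%/12 = 0.0143333.
After month 3 (no interest yet): B = $1,020.00 − 3·$25.00 = $945.00.
Then at r₁ with $25.00/mo: n₂ = −ln(1 − r₁·B/P)/ln(1+r₁) ≈ 54.84 → 55 more payments.

58 payments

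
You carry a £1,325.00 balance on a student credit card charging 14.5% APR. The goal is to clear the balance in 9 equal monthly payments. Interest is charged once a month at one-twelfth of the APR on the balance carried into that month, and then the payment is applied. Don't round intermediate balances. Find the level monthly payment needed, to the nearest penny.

Monthly rate r = 14.5%/12 = 1.20833% = 0.0120833.
Level-payment amortization: P = B₀·r / (1 − (1+r)^(−n)) = 1325.00·0.0120833 / (1 − 1.01208^(−9)).
Denominator 1 − (1+r)^(−9) = 0.102460559.
P = 16.0104 / 0.102460559 ≈ 156.26.

£156.26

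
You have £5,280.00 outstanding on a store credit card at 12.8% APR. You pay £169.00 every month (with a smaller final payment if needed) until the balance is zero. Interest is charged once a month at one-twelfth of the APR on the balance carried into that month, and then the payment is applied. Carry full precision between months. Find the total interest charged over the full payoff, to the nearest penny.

Monthly rate r = 12.8%/12 = 1.06667% = 0.0106667.
Payoff takes n = ⌈−ln(1 − rB₀/P)/ln(1+r)⌉ = ⌈38.204⌉ = 39 payments; the last is £34.55.
Total paid = 38·£169.00 + £34.55 = £6,456.55.
Total interest = total paid − principal = £6,456.55 − £5,280.00 = £1,176.55.

£1,176.55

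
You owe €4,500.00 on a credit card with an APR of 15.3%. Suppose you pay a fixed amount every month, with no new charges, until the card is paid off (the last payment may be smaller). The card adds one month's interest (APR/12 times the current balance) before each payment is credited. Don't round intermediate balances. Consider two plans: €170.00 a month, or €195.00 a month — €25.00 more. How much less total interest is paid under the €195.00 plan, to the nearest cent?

€161.28

Monthly rate r = 15.3%/12 = 1.275% = 0.01275.
At €170.00/mo: n = ⌈−ln(1 − rB₀/P)/ln(1+r)⌉ = 33 payments (last €84.99); total interest = total paid − €4,500.00 = €1,024.99.
At €195.00/mo: 28 payments (last €98.71); total interest €863.71.
Interest saved = €1,024.99 − €863.71 = €161.28.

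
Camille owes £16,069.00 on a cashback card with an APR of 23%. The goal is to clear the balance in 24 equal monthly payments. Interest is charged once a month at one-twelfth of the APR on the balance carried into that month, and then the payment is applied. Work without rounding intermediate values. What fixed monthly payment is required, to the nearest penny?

Monthly rate r = 23%/12 = 1.91667% = 0.0191667.
Level-payment amortization: P = B₀·r / (1 − (1+r)^(−n)) = 16069.00·0.0191667 / (1 − 1.01917^(−24)).
Denominator 1 − (1+r)^(−24) = 0.365962513.
P = 307.989 / 0.365962513 ≈ 841.59.

£841.59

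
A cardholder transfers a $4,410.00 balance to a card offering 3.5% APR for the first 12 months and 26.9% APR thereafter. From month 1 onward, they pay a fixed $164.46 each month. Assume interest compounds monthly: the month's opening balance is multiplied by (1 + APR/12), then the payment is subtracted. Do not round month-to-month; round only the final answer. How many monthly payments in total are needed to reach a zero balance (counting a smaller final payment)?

Promo months 1–12 at r₀ = 3.5%/12 = 0.00291667; months 13+ at r₁ = 26.9%/12 = 0.0224167.
After month 12: iterate B ← B·(1+r₀) − $164.46 for 12 months → $2,561.36.
Then at r₁ with $164.46/mo: n₂ = −ln(1 − r₁·B/P)/ln(1+r₁) ≈ 19.37 → 20 more payments.

32 payments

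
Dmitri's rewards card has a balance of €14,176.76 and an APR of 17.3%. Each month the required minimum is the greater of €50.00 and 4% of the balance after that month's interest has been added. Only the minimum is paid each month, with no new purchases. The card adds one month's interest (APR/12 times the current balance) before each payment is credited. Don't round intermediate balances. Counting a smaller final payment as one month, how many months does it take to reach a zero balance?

123 months

Monthly rate r = 17.3%/12 = 1.44167% = 0.0144167.
While 4% of the post-interest balance exceeds €50.00, each month B ← (B·(1+r))·(1 − 0.04), i.e. B shrinks by the factor (1+r)·0.96 = 0.97384.
This holds for months 1–93. Entering month 94 the balance is €1,204.83; 4% of the post-interest balance is now below €50.00, so the flat €50.00 minimum applies from here.
From month 94 a fixed €50.00 at rate r clears €1,204.83 in 30 more payments. Total: 93 + 30 = 123 months.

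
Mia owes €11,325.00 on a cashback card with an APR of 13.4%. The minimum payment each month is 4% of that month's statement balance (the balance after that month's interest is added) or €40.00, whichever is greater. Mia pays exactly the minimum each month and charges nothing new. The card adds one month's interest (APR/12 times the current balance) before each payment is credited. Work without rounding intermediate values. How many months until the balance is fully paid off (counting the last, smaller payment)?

112 months

Monthly rate r = 13.4%/12 = 1.11667% = 0.0111667.
While 4% of the post-interest balance exceeds €40.00, each month B ← (B·(1+r))·(1 − 0.04), i.e. B shrinks by the factor (1+r)·0.96 = 0.97072.
This holds for months 1–83. Entering month 84 the balance is €961.25; 4% of the post-interest balance is now below €40.00, so the flat €40.00 minimum applies from here.
From month 84 a fixed €40.00 at rate r clears €961.25 in 29 more payments. Total: 83 + 29 = 112 months.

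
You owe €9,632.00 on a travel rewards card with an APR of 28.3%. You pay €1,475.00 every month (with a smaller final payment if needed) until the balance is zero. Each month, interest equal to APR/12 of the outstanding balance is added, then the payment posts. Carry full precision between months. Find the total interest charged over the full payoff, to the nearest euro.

€953

Monthly rate r = 28.3%/12 = 2.35833% = 0.0235833.
Payoff takes n = ⌈−ln(1 − rB₀/P)/ln(1+r)⌉ = ⌈7.175⌉ = 8 payments; the last is €260.21.
Total paid = 7·€1,475.00 + €260.21 = €10,585.21.
Total interest = total paid − principal = €10,585.21 − €9,632.00 = €953.21.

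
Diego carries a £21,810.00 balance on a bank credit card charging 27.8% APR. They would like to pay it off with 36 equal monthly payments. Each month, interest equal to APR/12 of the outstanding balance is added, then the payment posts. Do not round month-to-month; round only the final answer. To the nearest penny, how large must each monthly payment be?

£899.78

Monthly rate r = 27.8%/12 = 2.31667% = 0.0231667.
Level-payment amortization: P = B₀·r / (1 − (1+r)^(−n)) = 21810.00·0.0231667 / (1 − 1.02317^(−36)).
Denominator 1 − (1+r)^(−36) = 0.561539765.
P = 505.265 / 0.561539765 ≈ 899.78.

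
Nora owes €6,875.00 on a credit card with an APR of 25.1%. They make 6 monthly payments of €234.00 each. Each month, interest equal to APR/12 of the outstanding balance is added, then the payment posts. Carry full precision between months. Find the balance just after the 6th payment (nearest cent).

€6,304.71

Monthly rate r = 25.1%/12 = 2.09167% = 0.0209167.
Each month: B ← B·(1+r) − €234.00.
Month 1: interest €143.80; balance after payment €6,784.80.
Month 2: interest €141.92; balance after payment €6,692.72.
Month 3: interest €139.99; balance after payment €6,598.71.
Month 4: interest €138.02; balance after payment €6,502.73.
Month 5: interest €136.02; balance after payment €6,404.75.
Month 6: interest €133.97; balance after payment €6,304.71.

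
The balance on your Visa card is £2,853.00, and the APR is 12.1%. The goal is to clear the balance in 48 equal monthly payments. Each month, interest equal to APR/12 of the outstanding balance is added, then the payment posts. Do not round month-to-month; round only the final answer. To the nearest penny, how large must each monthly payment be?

Monthly rate r = 12.1%/12 = 1.00833% = 0.0100833.
Level-payment amortization: P = B₀·r / (1 − (1+r)^(−n)) = 2853.00·0.0100833 / (1 − 1.01008^(−48)).
Denominator 1 − (1+r)^(−48) = 0.382191113.
P = 28.7677 / 0.382191113 ≈ 75.27.

£75.27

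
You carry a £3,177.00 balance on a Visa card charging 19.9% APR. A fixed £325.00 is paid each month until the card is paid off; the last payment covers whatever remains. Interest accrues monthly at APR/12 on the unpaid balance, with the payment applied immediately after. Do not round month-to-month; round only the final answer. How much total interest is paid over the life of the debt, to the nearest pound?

Monthly rate r = 19.9%/12 = 1.65833% = 0.0165833.
Payoff takes n = ⌈−ln(1 − rB₀/P)/ln(1+r)⌉ = ⌈10.754⌉ = 11 payments; the last is £245.39.
Total paid = 10·£325.00 + £245.39 = £3,495.39.
Total interest = total paid − principal = £3,495.39 − £3,177.00 = £318.39.

£318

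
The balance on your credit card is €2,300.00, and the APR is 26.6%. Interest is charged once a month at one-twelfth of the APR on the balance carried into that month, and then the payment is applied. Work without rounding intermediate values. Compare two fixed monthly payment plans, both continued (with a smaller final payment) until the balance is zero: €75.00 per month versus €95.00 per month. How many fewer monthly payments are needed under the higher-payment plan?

Monthly rate r = 26.6%/12 = 2.21667% = 0.0221667.
At €75.00/mo: n = ⌈−ln(1 − rB₀/P)/ln(1+r)⌉ = 52 payments (last €70.47); total interest = total paid − €2,300.00 = €1,595.47.
At €95.00/mo: 36 payments (last €8.53); total interest €1,033.53.
Payments saved = 52 − 36 = 16.

16 fewer payments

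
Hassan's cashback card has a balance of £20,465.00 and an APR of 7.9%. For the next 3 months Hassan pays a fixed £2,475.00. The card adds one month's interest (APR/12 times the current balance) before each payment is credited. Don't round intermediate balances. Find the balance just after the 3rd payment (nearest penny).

£13,397.86

Monthly rate r = 7.9%/12 = 0.658333% = 0.00658333.
Each month: B ← B·(1+r) − £2,475.00.
Month 1: interest £134.73; balance after payment £18,124.73.
Month 2: interest £119.32; balance after payment £15,769.05.
Month 3: interest £103.81; balance after payment £13,397.86.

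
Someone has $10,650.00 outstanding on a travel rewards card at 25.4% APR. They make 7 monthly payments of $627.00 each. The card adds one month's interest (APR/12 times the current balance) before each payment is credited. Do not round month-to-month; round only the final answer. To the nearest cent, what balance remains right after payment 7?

Monthly rate r = 25.4%/12 = 2.11667% = 0.0211667.
Each month: B ← B·(1+r) − $627.00.
Month 1: interest $225.43; balance after payment $10,248.42.
Month 2: interest $216.92; balance after payment $9,838.35.
Month 3: interest $208.25; balance after payment $9,419.60.
Month 4: interest $199.38; balance after payment $8,991.98.
Month 5: interest $190.33; balance after payment $8,555.31.
Month 6: interest $181.09; balance after payment $8,109.39.
Month 7: interest $171.65; balance after payment $7,654.04.

$7,654.04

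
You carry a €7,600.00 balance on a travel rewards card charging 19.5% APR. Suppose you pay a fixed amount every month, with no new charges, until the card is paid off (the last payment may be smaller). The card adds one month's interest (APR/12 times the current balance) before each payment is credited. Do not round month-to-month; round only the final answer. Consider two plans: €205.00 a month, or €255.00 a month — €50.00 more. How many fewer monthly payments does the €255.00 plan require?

16 fewer payments

Monthly rate r = 19.5%/12 = 1.625% = 0.01625.
At €205.00/mo: n = ⌈−ln(1 − rB₀/P)/ln(1+r)⌉ = 58 payments (last €46.10); total interest = total paid − €7,600.00 = €4,131.10.
At €255.00/mo: 42 payments (last €21.71); total interest €2,876.71.
Payments saved = 58 − 42 = 16.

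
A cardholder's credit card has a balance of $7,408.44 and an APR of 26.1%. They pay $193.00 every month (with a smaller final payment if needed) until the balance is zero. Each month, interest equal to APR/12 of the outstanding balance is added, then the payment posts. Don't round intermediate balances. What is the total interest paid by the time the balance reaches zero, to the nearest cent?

Monthly rate r = 26.1%/12 = 2.175% = 0.02175.
Payoff takes n = ⌈−ln(1 − rB₀/P)/ln(1+r)⌉ = ⌈83.708⌉ = 84 payments; the last is $137.12.
Total paid = 83·$193.00 + $137.12 = $16,156.12.
Total interest = total paid − principal = $16,156.12 − $7,408.44 = $8,747.68.

$8,747.68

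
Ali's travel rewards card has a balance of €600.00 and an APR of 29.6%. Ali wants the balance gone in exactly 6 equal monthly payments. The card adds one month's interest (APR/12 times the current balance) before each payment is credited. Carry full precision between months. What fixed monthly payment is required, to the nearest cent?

Monthly rate r = 29.6%/12 = 2.46667% = 0.0246667.
Level-payment amortization: P = B₀·r / (1 − (1+r)^(−n)) = 600.00·0.0246667 / (1 − 1.02467^(−6)).
Denominator 1 − (1+r)^(−6) = 0.136018687.
P = 14.8 / 0.136018687 ≈ 108.81.

€108.81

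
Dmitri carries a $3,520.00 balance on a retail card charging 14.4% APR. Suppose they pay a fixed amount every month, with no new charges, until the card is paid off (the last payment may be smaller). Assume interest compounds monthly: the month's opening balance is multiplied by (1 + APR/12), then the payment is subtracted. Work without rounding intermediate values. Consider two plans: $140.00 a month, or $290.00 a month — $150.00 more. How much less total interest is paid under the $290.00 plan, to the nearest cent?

$387.60

Monthly rate r = 14.4%/12 = 1.2% = 0.012.
At $140.00/mo: n = ⌈−ln(1 − rB₀/P)/ln(1+r)⌉ = 31 payments (last $14.98); total interest = total paid − $3,520.00 = $694.98.
At $290.00/mo: 14 payments (last $57.38); total interest $307.38.
Interest saved = $694.98 − $307.38 = $387.60.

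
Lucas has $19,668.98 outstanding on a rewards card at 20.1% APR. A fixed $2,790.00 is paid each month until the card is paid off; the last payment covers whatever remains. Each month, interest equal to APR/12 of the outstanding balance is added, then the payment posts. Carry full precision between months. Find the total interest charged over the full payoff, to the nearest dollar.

$1,442

Monthly rate r = 20.1%/12 = 1.675% = 0.01675.
Payoff takes n = ⌈−ln(1 − rB₀/P)/ln(1+r)⌉ = ⌈7.565⌉ = 8 payments; the last is $1,581.15.
Total paid = 7·$2,790.00 + $1,581.15 = $21,111.15.
Total interest = total paid − principal = $21,111.15 − $19,668.98 = $1,442.17.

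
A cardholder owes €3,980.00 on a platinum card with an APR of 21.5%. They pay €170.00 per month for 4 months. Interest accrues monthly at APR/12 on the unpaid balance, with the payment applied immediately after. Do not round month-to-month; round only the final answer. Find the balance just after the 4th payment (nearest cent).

€3,574.50

Monthly rate r = 21.5%/12 = 1.79167% = 0.0179167.
Each month: B ← B·(1+r) − €170.00.
Month 1: interest €71.31; balance after payment €3,881.31.
Month 2: interest €69.54; balance after payment €3,780.85.
Month 3: interest €67.74; balance after payment €3,678.59.
Month 4: interest €65.91; balance after payment €3,574.50.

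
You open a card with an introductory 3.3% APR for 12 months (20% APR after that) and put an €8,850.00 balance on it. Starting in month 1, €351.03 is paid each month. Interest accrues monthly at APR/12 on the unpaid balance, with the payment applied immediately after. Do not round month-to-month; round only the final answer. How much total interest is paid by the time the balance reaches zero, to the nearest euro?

Promo months 1–12 at r₀ = 3.3%/12 = 0.00275; months 13+ at r₁ = 20%/12 = 0.0166667.
After month 12: iterate B ← B·(1+r₀) − €351.03 for 12 months → €4,869.85.
Then at r₁ with €351.03/mo: n₂ = −ln(1 − r₁·B/P)/ln(1+r₁) ≈ 15.91 → 16 more payments.
Total paid = 27·€351.03 + €318.95 = €9,796.76; interest = €9,796.76 − €8,850.00 = €946.76.

€947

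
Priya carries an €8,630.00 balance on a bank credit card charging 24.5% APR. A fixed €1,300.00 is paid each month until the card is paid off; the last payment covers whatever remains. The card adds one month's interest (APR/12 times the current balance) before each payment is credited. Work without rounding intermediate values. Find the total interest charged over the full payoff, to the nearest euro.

€740

Monthly rate r = 24.5%/12 = 2.04167% = 0.0204167.
Payoff takes n = ⌈−ln(1 − rB₀/P)/ln(1+r)⌉ = ⌈7.206⌉ = 8 payments; the last is €270.21.
Total paid = 7·€1,300.00 + €270.21 = €9,370.21.
Total interest = total paid − principal = €9,370.21 − €8,630.00 = €740.21.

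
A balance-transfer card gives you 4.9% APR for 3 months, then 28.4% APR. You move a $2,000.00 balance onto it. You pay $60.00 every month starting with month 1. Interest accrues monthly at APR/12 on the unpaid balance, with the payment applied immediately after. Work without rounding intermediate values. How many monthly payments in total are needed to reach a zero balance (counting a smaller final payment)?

59 months

Promo months 1–3 at r₀ = 4.9%/12 = 0.00408333; months 4+ at r₁ = 28.4%/12 = 0.0236667.
After month 3: iterate B ← B·(1+r₀) − $60.00 for 3 months → $1,843.86.
Then at r₁ with $60.00/mo: n₂ = −ln(1 − r₁·B/P)/ln(1+r₁) ≈ 55.55 → 56 more payments.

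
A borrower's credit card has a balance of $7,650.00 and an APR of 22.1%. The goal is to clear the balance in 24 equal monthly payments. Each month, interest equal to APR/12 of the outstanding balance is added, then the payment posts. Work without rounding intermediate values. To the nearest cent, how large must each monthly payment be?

$397.25

Monthly rate r = 22.1%/12 = 1.84167% = 0.0184167.
Level-payment amortization: P = B₀·r / (1 − (1+r)^(−n)) = 7650.00·0.0184167 / (1 − 1.01842^(−24)).
Denominator 1 − (1+r)^(−24) = 0.354660799.
P = 140.888 / 0.354660799 ≈ 397.25.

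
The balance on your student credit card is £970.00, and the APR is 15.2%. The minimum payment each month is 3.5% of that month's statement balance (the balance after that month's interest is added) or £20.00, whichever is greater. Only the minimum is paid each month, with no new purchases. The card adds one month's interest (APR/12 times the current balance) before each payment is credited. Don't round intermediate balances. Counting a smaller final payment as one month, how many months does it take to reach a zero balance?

Monthly rate r = 15.2%/12 = 1.26667% = 0.0126667.
While 3.5% of the post-interest balance exceeds £20.00, each month B ← (B·(1+r))·(1 − 0.035), i.e. B shrinks by the factor (1+r)·0.965 = 0.97722.
This holds for months 1–24. Entering month 25 the balance is £557.99; 3.5% of the post-interest balance is now below £20.00, so the flat £20.00 minimum applies from here.
From month 25 a fixed £20.00 at rate r clears £557.99 in 35 more payments. Total: 24 + 35 = 59 months.

59 months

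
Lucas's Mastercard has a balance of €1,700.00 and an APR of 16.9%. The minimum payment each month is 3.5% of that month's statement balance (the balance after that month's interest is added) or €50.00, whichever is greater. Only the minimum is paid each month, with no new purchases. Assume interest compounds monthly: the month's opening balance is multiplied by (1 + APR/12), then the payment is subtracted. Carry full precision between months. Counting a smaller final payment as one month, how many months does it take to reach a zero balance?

Monthly rate r = 16.9%/12 = 1.40833% = 0.0140833.
While 3.5% of the post-interest balance exceeds €50.00, each month B ← (B·(1+r))·(1 − 0.035), i.e. B shrinks by the factor (1+r)·0.965 = 0.97859.
This holds for months 1–9. Entering month 10 the balance is €1,399.13; 3.5% of the post-interest balance is now below €50.00, so the flat €50.00 minimum applies from here.
From month 10 a fixed €50.00 at rate r clears €1,399.13 in 36 more payments. Total: 9 + 36 = 45 months.

45 months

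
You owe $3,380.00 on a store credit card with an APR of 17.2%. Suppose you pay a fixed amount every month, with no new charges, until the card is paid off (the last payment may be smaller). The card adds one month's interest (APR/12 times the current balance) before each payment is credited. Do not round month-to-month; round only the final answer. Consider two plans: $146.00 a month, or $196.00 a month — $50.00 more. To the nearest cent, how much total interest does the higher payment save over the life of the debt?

$226.35

Monthly rate r = 17.2%/12 = 1.43333% = 0.0143333.
At $146.00/mo: n = ⌈−ln(1 − rB₀/P)/ln(1+r)⌉ = 29 payments (last $48.68); total interest = total paid − $3,380.00 = $756.68.
At $196.00/mo: 20 payments (last $186.33); total interest $530.33.
Interest saved = $756.68 − $530.33 = $226.35.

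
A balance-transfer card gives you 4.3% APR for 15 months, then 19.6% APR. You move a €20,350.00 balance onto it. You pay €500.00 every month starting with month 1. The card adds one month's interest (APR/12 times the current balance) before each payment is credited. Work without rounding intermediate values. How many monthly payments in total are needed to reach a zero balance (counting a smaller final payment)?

Promo months 1–15 at r₀ = 4.3%/12 = 0.00358333; months 16+ at r₁ = 19.6%/12 = 0.0163333.
After month 15: iterate B ← B·(1+r₀) − €500.00 for 15 months → €13,780.60.
Then at r₁ with €500.00/mo: n₂ = −ln(1 − r₁·B/P)/ln(1+r₁) ≈ 36.92 → 37 more payments.

52 months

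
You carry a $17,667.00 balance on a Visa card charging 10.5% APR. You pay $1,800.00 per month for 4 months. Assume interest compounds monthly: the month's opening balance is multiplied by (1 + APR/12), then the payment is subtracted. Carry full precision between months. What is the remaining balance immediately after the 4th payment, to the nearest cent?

Monthly rate r = 10.5%/12 = 0.875% = 0.00875.
Each month: B ← B·(1+r) − $1,800.00.
Month 1: interest $154.59; balance after payment $16,021.59.
Month 2: interest $140.19; balance after payment $14,361.78.
Month 3: interest $125.67; balance after payment $12,687.44.
Month 4: interest $111.02; balance after payment $10,998.46.

$10,998.46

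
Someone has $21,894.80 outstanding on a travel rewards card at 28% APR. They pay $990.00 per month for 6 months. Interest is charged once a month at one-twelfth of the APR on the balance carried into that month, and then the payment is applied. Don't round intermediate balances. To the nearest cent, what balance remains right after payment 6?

$18,847.07

Monthly rate r = 28%/12 = 2.33333% = 0.0233333.
Each month: B ← B·(1+r) − $990.00.
Month 1: interest $510.88; balance after payment $21,415.68.
Month 2: interest $499.70; balance after payment $20,925.38.
Month 3: interest $488.26; balance after payment $20,423.64.
Month 4: interest $476.55; balance after payment $19,910.19.
Month 5: interest $464.57; balance after payment $19,384.76.
Month 6: interest $452.31; balance after payment $18,847.07.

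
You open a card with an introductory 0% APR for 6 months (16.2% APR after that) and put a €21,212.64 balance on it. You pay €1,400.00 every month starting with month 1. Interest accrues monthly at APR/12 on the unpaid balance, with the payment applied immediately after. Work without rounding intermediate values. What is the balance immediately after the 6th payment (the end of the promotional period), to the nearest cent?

Promo months 1–6 at r₀ = 0%/12 = 0; months 7+ at r₁ = 16.2%/12 = 0.0135.
After month 6 (no interest yet): B = €21,212.64 − 6·€1,400.00 = €12,812.64.

€12,812.64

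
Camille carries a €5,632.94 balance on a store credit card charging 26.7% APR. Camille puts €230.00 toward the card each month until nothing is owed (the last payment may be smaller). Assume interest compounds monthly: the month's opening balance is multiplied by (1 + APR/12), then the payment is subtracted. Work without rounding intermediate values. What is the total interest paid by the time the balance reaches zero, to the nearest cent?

€2,596.03

Monthly rate r = 26.7%/12 = 2.225% = 0.02225.
Payoff takes n = ⌈−ln(1 − rB₀/P)/ln(1+r)⌉ = ⌈35.776⌉ = 36 payments; the last is €178.97.
Total paid = 35·€230.00 + €178.97 = €8,228.97.
Total interest = total paid − principal = €8,228.97 − €5,632.94 = €2,596.03.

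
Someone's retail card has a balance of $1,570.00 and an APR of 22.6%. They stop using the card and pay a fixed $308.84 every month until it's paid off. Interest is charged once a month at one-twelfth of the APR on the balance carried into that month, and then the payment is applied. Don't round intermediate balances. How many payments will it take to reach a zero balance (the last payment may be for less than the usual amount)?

6 months

Monthly rate r = 22.6%/12 = 1.88333% = 0.0188333.
Recurrence: B ← B·(1+r) − $308.84.
Month 1: interest $29.57; balance after payment $1,290.73.
Month 2: interest $24.31; balance after payment $1,006.20.
Month 3: interest $18.95; balance after payment $716.31.
Month 4: interest $13.49; balance after payment $420.96.
Month 5: interest $7.93; balance after payment $120.05.
Month 6: interest $2.26; balance after payment $0.00.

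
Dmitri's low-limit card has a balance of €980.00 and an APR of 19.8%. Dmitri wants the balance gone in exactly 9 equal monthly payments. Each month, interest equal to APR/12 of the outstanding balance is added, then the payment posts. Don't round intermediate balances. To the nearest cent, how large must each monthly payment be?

€118.07

Monthly rate r = 19.8%/12 = 1.65% = 0.0165.
Level-payment amortization: P = B₀·r / (1 − (1+r)^(−n)) = 980.00·0.0165 / (1 − 1.0165^(−9)).
Denominator 1 − (1+r)^(−9) = 0.136954777.
P = 16.17 / 0.136954777 ≈ 118.07.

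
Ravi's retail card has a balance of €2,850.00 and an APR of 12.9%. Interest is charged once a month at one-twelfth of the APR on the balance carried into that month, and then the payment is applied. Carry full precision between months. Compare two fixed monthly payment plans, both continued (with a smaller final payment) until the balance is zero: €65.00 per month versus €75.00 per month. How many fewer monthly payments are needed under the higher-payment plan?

10 fewer payments

Monthly rate r = 12.9%/12 = 1.075% = 0.01075.
At €65.00/mo: n = ⌈−ln(1 − rB₀/P)/ln(1+r)⌉ = 60 payments (last €39.94); total interest = total paid − €2,850.00 = €1,024.94.
At €75.00/mo: 50 payments (last €8.14); total interest €833.14.
Payments saved = 60 − 50 = 10.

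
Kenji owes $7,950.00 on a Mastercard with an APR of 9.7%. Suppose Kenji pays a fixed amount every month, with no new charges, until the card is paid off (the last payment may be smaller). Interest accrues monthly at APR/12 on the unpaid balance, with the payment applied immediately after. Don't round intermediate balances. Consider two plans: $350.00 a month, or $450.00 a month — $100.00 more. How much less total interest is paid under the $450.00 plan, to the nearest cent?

$206.21

Monthly rate r = 9.7%/12 = 0.808333% = 0.00808333.
At $350.00/mo: n = ⌈−ln(1 − rB₀/P)/ln(1+r)⌉ = 26 payments (last $69.29); total interest = total paid − $7,950.00 = $869.29.
At $450.00/mo: 20 payments (last $63.08); total interest $663.08.
Interest saved = $869.29 − $663.08 = $206.21.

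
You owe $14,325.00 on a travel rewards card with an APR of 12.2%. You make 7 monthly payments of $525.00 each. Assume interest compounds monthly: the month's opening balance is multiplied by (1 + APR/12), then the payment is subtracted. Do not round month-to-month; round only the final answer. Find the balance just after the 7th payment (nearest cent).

Monthly rate r = 12.2%/12 = 1.01667% = 0.0101667.
Each month: B ← B·(1+r) − $525.00.
Month 1: interest $145.64; balance after payment $13,945.64.
Month 2: interest $141.78; balance after payment $13,562.42.
Month 3: interest $137.88; balance after payment $13,175.30.
Month 4: interest $133.95; balance after payment $12,784.25.
Month 5: interest $129.97; balance after payment $12,389.22.
Month 6: interest $125.96; balance after payment $11,990.18.
Month 7: interest $121.90; balance after payment $11,587.08.

$11,587.08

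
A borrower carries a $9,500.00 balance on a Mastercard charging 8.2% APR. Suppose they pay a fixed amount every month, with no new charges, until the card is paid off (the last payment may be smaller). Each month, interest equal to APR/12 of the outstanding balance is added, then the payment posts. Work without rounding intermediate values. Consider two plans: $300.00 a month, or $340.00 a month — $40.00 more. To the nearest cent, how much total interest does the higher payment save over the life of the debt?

$163.98

Monthly rate r = 8.2%/12 = 0.683333% = 0.00683333.
At $300.00/mo: n = ⌈−ln(1 − rB₀/P)/ln(1+r)⌉ = 36 payments (last $241.97); total interest = total paid − $9,500.00 = $1,241.97.
At $340.00/mo: 32 payments (last $37.99); total interest $1,077.99.
Interest saved = $1,241.97 − $1,077.99 = $163.98.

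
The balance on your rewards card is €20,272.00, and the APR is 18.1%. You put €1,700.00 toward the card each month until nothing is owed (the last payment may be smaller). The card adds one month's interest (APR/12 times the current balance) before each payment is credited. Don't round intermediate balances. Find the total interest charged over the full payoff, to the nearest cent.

€2,246.68

Monthly rate r = 18.1%/12 = 1.50833% = 0.0150833.
Payoff takes n = ⌈−ln(1 − rB₀/P)/ln(1+r)⌉ = ⌈13.245⌉ = 14 payments; the last is €418.68.
Total paid = 13·€1,700.00 + €418.68 = €22,518.68.
Total interest = total paid − principal = €22,518.68 − €20,272.00 = €2,246.68.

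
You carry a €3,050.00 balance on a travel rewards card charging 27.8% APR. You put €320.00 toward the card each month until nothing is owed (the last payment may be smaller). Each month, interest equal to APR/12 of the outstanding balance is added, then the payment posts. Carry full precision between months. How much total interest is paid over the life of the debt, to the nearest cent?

Monthly rate r = 27.8%/12 = 2.31667% = 0.0231667.
Payoff takes n = ⌈−ln(1 − rB₀/P)/ln(1+r)⌉ = ⌈10.894⌉ = 11 payments; the last is €286.40.
Total paid = 10·€320.00 + €286.40 = €3,486.40.
Total interest = total paid − principal = €3,486.40 − €3,050.00 = €436.40.

€436.40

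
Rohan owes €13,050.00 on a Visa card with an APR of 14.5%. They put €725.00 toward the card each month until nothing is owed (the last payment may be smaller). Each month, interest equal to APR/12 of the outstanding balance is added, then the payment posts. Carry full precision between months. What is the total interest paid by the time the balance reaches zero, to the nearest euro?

Monthly rate r = 14.5%/12 = 1.20833% = 0.0120833.
Payoff takes n = ⌈−ln(1 − rB₀/P)/ln(1+r)⌉ = ⌈20.420⌉ = 21 payments; the last is €305.47.
Total paid = 20·€725.00 + €305.47 = €14,805.47.
Total interest = total paid − principal = €14,805.47 − €13,050.00 = €1,755.47.

€1,755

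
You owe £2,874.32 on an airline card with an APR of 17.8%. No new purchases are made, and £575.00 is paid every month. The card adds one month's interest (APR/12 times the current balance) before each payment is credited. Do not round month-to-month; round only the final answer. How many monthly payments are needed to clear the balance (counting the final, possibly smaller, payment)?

Monthly rate r = 17.8%/12 = 1.48333% = 0.0148333.
Recurrence: B ← B·(1+r) − £575.00.
Month 1: interest £42.64; balance after payment £2,341.96.
Month 2: interest £34.74; balance after payment £1,801.69.
Month 3: interest £26.73; balance after payment £1,253.42.
Month 4: interest £18.59; balance after payment £697.01.
Month 5: interest £10.34; balance after payment £132.35.
Month 6: interest £1.96; balance after payment £0.00.

6 payments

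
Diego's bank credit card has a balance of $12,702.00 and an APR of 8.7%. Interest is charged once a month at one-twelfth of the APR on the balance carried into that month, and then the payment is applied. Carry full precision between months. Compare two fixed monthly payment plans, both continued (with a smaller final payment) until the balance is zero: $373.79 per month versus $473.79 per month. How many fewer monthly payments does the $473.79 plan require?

10 fewer payments

Monthly rate r = 8.7%/12 = 0.725% = 0.00725.
At $373.79/mo: n = ⌈−ln(1 − rB₀/P)/ln(1+r)⌉ = 40 payments (last $58.12); total interest = total paid − $12,702.00 = $1,933.93.
At $473.79/mo: 30 payments (last $435.39); total interest $1,473.30.
Payments saved = 40 − 30 = 10.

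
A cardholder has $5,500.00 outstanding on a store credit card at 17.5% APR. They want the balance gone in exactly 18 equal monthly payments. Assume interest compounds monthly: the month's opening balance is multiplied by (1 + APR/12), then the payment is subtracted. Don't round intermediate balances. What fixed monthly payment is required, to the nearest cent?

Monthly rate r = 17.5%/12 = 1.45833% = 0.0145833.
Level-payment amortization: P = B₀·r / (1 − (1+r)^(−n)) = 5500.00·0.0145833 / (1 − 1.01458^(−18)).
Denominator 1 − (1+r)^(−18) = 0.229414255.
P = 80.2083 / 0.229414255 ≈ 349.62.

$349.62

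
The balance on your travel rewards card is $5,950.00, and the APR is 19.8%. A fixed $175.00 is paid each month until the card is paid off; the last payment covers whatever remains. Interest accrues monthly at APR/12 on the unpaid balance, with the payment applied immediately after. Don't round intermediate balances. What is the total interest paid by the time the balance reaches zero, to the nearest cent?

Monthly rate r = 19.8%/12 = 1.65% = 0.0165.
Payoff takes n = ⌈−ln(1 − rB₀/P)/ln(1+r)⌉ = ⌈50.305⌉ = 51 payments; the last is $53.64.
Total paid = 50·$175.00 + $53.64 = $8,803.64.
Total interest = total paid − principal = $8,803.64 − $5,950.00 = $2,853.64.

$2,853.64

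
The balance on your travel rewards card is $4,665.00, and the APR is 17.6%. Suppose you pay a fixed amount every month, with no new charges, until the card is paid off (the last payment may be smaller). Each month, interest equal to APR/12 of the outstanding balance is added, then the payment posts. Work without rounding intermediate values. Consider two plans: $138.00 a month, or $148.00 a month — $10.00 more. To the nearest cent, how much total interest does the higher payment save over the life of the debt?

Monthly rate r = 17.6%/12 = 1.46667% = 0.0146667.
At $138.00/mo: n = ⌈−ln(1 − rB₀/P)/ln(1+r)⌉ = 48 payments (last $4.29); total interest = total paid − $4,665.00 = $1,825.29.
At $148.00/mo: 43 payments (last $90.96); total interest $1,641.96.
Interest saved = $1,825.29 − $1,641.96 = $183.33.

$183.33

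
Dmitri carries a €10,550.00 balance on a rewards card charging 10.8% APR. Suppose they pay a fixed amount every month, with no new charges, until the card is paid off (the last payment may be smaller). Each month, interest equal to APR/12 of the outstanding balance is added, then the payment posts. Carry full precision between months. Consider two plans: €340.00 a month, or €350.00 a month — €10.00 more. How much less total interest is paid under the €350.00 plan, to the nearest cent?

Monthly rate r = 10.8%/12 = 0.9% = 0.009.
At €340.00/mo: n = ⌈−ln(1 − rB₀/P)/ln(1+r)⌉ = 37 payments (last €187.56); total interest = total paid − €10,550.00 = €1,877.56.
At €350.00/mo: 36 payments (last €112.95); total interest €1,812.95.
Interest saved = €1,877.56 − €1,812.95 = €64.61.

€64.61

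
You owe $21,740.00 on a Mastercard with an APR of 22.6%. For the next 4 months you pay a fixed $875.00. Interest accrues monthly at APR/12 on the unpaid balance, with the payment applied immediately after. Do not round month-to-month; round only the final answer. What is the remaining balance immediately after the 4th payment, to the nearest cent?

Monthly rate r = 22.6%/12 = 1.88333% = 0.0188333.
Each month: B ← B·(1+r) − $875.00.
Month 1: interest $409.44; balance after payment $21,274.44.
Month 2: interest $400.67; balance after payment $20,800.11.
Month 3: interest $391.74; balance after payment $20,316.84.
Month 4: interest $382.63; balance after payment $19,824.47.

$19,824.47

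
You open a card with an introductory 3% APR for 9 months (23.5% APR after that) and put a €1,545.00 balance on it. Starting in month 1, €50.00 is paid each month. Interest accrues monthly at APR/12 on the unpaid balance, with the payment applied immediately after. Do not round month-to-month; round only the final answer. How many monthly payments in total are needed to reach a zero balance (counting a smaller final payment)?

39 months

Promo months 1–9 at r₀ = 3%/12 = 0.0025; months 10+ at r₁ = 23.5%/12 = 0.0195833.
After month 9: iterate B ← B·(1+r₀) − €50.00 for 9 months → €1,125.59.
Then at r₁ with €50.00/mo: n₂ = −ln(1 − r₁·B/P)/ln(1+r₁) ≈ 29.98 → 30 more payments.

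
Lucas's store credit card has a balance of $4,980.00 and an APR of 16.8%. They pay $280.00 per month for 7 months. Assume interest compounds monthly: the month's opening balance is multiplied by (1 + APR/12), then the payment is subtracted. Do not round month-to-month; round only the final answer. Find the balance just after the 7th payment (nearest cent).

Monthly rate r = 16.8%/12 = 1.4% = 0.014.
Each month: B ← B·(1+r) − $280.00.
Month 1: interest $69.72; balance after payment $4,769.72.
Month 2: interest $66.78; balance after payment $4,556.50.
Month 3: interest $63.79; balance after payment $4,340.29.
Month 4: interest $60.76; balance after payment $4,121.05.
Month 5: interest $57.69; balance after payment $3,898.75.
Month 6: interest $54.58; balance after payment $3,673.33.
Month 7: interest $51.43; balance after payment $3,444.75.

$3,444.75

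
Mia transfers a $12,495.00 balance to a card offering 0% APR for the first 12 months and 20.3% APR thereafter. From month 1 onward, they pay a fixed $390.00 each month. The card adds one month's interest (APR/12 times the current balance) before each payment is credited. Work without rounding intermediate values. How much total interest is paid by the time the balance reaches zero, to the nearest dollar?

Promo months 1–12 at r₀ = 0%/12 = 0; months 13+ at r₁ = 20.3%/12 = 0.0169167.
After month 12 (no interest yet): B = $12,495.00 − 12·$390.00 = $7,815.00.
Then at r₁ with $390.00/mo: n₂ = −ln(1 − r₁·B/P)/ln(1+r₁) ≈ 24.68 → 25 more payments.
Total paid = 36·$390.00 + $265.12 = $14,305.12; interest = $14,305.12 − $12,495.00 = $1,810.12.

$1,810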